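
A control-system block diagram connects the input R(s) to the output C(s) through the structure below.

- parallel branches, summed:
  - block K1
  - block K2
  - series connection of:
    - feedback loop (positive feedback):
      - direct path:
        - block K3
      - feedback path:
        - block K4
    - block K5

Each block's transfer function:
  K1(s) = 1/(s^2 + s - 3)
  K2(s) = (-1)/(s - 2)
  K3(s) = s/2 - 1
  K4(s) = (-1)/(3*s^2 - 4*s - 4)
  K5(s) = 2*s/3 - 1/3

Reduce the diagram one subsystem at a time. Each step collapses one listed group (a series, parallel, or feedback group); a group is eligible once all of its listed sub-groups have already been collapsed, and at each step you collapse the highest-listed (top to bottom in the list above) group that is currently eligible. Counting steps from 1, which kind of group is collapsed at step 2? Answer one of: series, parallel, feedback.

Step 1. apply the feedback formula to K3, K4
Step 2. multiply [K3/(1-K3*K4)], K5 (series)
Step 3. combine K1, K2, ([K3/(1-K3*K4)]*K5) in parallel
Step 2: series.

Hence the answer: series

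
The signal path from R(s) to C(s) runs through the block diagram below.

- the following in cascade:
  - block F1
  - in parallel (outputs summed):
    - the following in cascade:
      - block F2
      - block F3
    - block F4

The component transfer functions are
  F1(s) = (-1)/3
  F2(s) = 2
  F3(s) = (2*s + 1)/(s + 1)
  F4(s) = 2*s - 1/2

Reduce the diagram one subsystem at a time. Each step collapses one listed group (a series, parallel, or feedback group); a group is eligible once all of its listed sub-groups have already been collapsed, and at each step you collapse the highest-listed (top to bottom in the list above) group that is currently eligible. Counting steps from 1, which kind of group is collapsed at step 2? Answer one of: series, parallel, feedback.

Step 1 - reduce the series chain F2, F3
Step 2 - parallel reduction of (F2*F3), F4
Step 3 - reduce the series chain F1, ((F2*F3)+F4)
Step 2 collapses a parallel group.

Therefore the answer is parallel.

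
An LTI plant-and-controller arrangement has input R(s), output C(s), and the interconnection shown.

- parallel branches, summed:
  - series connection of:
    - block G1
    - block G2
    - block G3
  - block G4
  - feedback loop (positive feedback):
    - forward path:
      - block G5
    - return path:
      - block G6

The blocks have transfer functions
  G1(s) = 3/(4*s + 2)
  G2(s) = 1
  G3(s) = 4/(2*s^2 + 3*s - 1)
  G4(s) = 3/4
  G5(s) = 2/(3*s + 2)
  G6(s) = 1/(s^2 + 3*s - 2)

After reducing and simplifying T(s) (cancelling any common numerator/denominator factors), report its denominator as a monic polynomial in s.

First reduce the diagram to T(s).

1. combine G1, G2, G3 in series; result 6/(4*s^3 + 8*s^2 + s - 1)
2. feedback reduction of G5, G6; result (2*s^2 + 6*s - 4)/(3*s^3 + 11*s^2 - 6)
3. parallel reduction of (G1*G2*G3), G4, [G5/(1-G5*G6)]; result (36*s^6 + 236*s^5 + 433*s^4 + 160*s^3 - 25*s^2 - 58*s - 110)/(48*s^6 + 272*s^5 + 364*s^4 - 64*s^3 - 236*s^2 - 24*s + 24)
T(s) is the step-3 result (common factors already cancelled). Leading coefficient of the denominator: 48. Divide through by 48 for the monic polynomial.

Answer: s^6 + 17*s^5/3 + 91*s^4/12 - 4*s^3/3 - 59*s^2/12 - s/2 + 1/2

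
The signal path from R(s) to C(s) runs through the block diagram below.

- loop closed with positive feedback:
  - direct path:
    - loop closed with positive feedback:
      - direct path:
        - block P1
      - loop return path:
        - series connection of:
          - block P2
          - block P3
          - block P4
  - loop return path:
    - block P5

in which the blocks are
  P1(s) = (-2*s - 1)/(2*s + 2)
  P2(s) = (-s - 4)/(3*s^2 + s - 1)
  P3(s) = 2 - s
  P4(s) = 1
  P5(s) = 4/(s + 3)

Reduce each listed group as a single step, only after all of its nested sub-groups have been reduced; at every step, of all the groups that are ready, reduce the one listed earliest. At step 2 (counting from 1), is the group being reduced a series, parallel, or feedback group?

Step 1 - multiply P2, P3, P4 (series)
Step 2 - reduce the feedback loop with forward P1 and return (P2*P3*P4)
Step 3 - close the feedback loop around [P1/(1-P1*(P2*P3*P4))], P5
Step 2: feedback.

Final answer: feedback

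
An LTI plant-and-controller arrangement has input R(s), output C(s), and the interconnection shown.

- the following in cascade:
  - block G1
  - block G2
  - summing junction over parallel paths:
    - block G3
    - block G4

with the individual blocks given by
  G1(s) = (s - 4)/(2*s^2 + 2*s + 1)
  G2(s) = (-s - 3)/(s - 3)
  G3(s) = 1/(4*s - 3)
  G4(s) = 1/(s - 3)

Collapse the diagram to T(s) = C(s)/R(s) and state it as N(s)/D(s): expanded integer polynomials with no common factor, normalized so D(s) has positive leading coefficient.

(1) parallel reduction of G3, G4, giving (5*s - 6)/(4*s^2 - 15*s + 9)
(2) multiply G1, G2, (G3+G4) (series), giving the overall T(s)

Answer: (-5*s^3 + 11*s^2 + 54*s - 72)/(8*s^5 - 46*s^4 + 58*s^3 + 27*s^2 - 27)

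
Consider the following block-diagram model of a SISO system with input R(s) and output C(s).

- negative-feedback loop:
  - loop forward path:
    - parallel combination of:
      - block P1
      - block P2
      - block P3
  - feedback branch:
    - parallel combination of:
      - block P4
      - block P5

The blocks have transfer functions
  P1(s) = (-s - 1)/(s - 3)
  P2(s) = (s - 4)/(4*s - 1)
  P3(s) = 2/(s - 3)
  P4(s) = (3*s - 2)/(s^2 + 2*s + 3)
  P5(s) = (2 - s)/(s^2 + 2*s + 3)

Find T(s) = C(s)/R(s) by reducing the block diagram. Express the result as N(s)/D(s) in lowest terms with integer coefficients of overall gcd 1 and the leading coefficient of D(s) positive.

Reducing step by step:

Step 1. sum the parallel branches P1, P2, P3 -> (-3*s^2 - 2*s + 11)/(4*s^2 - 13*s + 3)
Step 2. reduce the parallel group P4, P5 -> (2*s)/(s^2 + 2*s + 3)
Step 3. feedback reduction of (P1+P2+P3), (P4+P5) - this is the overall T(s), already in the required normalized form

Answer: (-3*s^4 - 8*s^3 - 2*s^2 + 16*s + 33)/(4*s^4 - 11*s^3 - 15*s^2 - 11*s + 9)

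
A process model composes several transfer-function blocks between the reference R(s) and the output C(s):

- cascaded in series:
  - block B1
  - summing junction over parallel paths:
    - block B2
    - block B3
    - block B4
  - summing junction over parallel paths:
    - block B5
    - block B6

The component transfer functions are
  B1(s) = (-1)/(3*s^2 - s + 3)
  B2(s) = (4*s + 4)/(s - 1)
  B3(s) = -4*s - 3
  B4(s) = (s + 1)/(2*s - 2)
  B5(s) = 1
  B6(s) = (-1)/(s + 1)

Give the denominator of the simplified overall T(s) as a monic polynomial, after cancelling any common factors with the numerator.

Step 1. combine B2, B3, B4 in parallel -> (-8*s^2 + 11*s + 15)/(2*s - 2)
Step 2. combine B5, B6 in parallel -> s/(s + 1)
Step 3. combine B1, (B2+B3+B4), (B5+B6) in series -> (8*s^3 - 11*s^2 - 15*s)/(6*s^4 - 2*s^3 + 2*s - 6)
T(s) is the step-3 result (common factors already cancelled). Leading coefficient of the denominator: 6. Divide through by 6 for the monic polynomial.

Therefore the answer is s^4 - s^3/3 + s/3 - 1.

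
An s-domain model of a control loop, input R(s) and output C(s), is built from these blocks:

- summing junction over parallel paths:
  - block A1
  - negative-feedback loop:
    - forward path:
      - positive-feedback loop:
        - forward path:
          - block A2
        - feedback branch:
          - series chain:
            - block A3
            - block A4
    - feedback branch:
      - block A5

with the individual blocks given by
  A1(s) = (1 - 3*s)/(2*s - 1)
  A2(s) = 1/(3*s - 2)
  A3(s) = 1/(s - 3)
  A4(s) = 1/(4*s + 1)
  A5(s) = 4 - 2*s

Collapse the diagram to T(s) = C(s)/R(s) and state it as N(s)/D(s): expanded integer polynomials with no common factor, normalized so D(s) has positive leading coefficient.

The answer is (-12*s^4 + 21*s^3 + 46*s^2 + s - 4)/(8*s^4 - 10*s^3 - 47*s^2 + 11*s + 7).

Reasoning:
Step 1: reduce the series chain A3, A4, giving 1/(4*s^2 - 11*s - 3)
Step 2: reduce the feedback loop with forward A2 and return (A3*A4), giving (4*s^2 - 11*s - 3)/(12*s^3 - 41*s^2 + 13*s + 5)
Step 3: collapse the loop ([A2/(1-A2*(A3*A4))] forward, A5 return), giving (4*s^2 - 11*s - 3)/(4*s^3 - 3*s^2 - 25*s - 7)
Step 4: parallel reduction of A1, [[A2/(1-A2*(A3*A4))]/(1+[A2/(1-A2*(A3*A4))]*A5)]; the result is T(s) itself (integer coefficients, no common factor, positive leading denominator coefficient)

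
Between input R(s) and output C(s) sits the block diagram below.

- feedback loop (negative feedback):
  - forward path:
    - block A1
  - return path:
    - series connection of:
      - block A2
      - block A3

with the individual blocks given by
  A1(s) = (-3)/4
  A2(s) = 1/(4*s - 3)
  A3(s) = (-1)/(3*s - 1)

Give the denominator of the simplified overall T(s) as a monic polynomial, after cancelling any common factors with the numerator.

First reduce the diagram to T(s).

1. multiply A2, A3 (series), giving (-1)/(12*s^2 - 13*s + 3)
2. apply the feedback formula to A1, (A2*A3), giving (-36*s^2 + 39*s - 9)/(48*s^2 - 52*s + 15)
Step 2 gives the fully reduced T(s), with no common factor left to cancel. The denominator's leading coefficient is 48, so divide each of its coefficients by 48 to get the monic form.

Answer: s^2 - 13*s/12 + 5/16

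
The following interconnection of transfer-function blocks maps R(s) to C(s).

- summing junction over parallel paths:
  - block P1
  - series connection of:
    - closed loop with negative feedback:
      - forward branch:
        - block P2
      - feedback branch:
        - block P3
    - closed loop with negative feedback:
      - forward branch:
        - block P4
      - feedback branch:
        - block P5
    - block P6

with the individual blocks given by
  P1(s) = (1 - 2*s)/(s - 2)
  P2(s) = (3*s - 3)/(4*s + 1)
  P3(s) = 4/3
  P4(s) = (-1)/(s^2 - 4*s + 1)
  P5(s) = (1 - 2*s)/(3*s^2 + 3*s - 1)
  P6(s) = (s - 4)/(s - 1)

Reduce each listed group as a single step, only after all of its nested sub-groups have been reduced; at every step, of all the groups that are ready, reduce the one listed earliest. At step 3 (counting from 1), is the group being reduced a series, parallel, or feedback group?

1. collapse the loop (P2 forward, P3 return)
2. feedback reduction of P4, P5
3. multiply [P2/(1+P2*P3)], [P4/(1+P4*P5)], P6 (series)
4. reduce the parallel group P1, ([P2/(1+P2*P3)]*[P4/(1+P4*P5)]*P6)
Step 3 collapses a series group.

Therefore the answer is series.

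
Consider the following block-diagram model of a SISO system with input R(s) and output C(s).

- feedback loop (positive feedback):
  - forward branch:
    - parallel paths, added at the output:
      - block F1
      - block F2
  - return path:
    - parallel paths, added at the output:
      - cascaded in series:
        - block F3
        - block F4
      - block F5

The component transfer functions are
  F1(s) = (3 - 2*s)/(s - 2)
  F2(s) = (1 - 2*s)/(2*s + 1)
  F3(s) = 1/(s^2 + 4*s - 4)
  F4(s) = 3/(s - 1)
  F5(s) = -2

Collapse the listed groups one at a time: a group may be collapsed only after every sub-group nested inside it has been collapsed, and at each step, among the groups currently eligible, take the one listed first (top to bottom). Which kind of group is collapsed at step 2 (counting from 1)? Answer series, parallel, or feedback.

Answer: series

Working:
(1) parallel reduction of F1, F2
(2) series reduction of F3, F4
(3) combine (F3*F4), F5 in parallel
(4) reduce the feedback loop with forward (F1+F2) and return ((F3*F4)+F5)
Step 2 collapses a series group.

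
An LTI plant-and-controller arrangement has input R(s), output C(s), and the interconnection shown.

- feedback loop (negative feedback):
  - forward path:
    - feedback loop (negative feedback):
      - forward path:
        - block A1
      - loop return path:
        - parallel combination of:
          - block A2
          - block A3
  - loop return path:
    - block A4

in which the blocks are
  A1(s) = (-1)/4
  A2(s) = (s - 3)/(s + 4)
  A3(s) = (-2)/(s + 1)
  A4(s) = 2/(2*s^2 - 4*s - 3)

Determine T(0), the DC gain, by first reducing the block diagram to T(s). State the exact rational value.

(1) combine A2, A3 in parallel -> (s^2 - 4*s - 11)/(s^2 + 5*s + 4)
(2) reduce the feedback loop with forward A1 and return (A2+A3) -> (-s^2 - 5*s - 4)/(3*s^2 + 24*s + 27)
(3) feedback reduction of [A1/(1+A1*(A2+A3))], A4 -> (-2*s^4 - 6*s^3 + 15*s^2 + 31*s + 12)/(6*s^4 + 36*s^3 - 53*s^2 - 190*s - 89)
DC gain: substitute s = 0 into T(s) from step 3: T(0) = 12/(-89) = -12/89.

Hence the answer: -12/89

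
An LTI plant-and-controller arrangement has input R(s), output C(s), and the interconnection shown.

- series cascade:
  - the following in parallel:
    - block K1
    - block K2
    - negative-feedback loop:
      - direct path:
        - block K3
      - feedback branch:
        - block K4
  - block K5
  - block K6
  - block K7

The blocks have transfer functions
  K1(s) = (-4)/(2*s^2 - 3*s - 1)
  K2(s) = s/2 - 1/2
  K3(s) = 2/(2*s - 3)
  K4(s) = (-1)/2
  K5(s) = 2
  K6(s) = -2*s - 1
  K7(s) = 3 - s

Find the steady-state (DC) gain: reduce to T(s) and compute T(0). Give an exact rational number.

The answer is -18.

Reasoning:
Step 1 - feedback reduction of K3, K4 gives 1/(s - 2)
Step 2 - sum the parallel branches K1, K2, [K3/(1+K3*K4)] gives (2*s^4 - 9*s^3 + 16*s^2 - 17*s + 12)/(4*s^3 - 14*s^2 + 10*s + 4)
Step 3 - cascade (K1+K2+[K3/(1+K3*K4)]), K5, K6, K7 gives (4*s^6 - 28*s^5 + 71*s^4 - 87*s^3 + 61*s^2 - 9*s - 36)/(2*s^3 - 7*s^2 + 5*s + 2)
That last expression is T(s); at s = 0 only the constant terms survive, so T(0) = -36/2 = -18.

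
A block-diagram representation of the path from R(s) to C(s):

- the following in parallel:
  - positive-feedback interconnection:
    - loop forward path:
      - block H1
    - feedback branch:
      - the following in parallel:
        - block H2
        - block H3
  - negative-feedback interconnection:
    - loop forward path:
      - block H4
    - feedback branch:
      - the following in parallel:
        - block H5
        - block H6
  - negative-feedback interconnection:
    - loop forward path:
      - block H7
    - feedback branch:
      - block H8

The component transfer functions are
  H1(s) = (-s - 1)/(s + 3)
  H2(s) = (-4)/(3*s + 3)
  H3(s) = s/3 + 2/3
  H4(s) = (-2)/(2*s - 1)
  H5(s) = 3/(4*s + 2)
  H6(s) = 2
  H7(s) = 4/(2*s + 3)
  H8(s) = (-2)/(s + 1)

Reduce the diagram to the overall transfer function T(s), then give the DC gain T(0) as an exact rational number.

Step 1 - reduce the parallel group H2, H3 = (s^2 + 3*s - 2)/(3*s + 3)
Step 2 - collapse the loop (H1 forward, (H2+H3) return) = (-3*s - 3)/(s^2 + 6*s + 7)
Step 3 - add H5, H6 (parallel) = (8*s + 7)/(4*s + 2)
Step 4 - reduce the feedback loop with forward H4 and return (H5+H6) = (-2*s - 1)/(2*s^2 - 4*s - 4)
Step 5 - apply the feedback formula to H7, H8 = (4*s + 4)/(2*s^2 + 5*s - 5)
Step 6 - parallel reduction of [H1/(1-H1*(H2+H3))], [H4/(1+H4*(H5+H6))], [H7/(1+H7*H8)] = (-8*s^5 - 14*s^4 - 11*s^3 - 199*s^2 - 315*s - 137)/(4*s^6 + 26*s^5 + 2*s^4 - 214*s^3 - 246*s^2 + 120*s + 140)
Evaluating the step-6 result (the overall T(s)) at s = 0 gives T(0) = -137/140.

Hence the answer: -137/140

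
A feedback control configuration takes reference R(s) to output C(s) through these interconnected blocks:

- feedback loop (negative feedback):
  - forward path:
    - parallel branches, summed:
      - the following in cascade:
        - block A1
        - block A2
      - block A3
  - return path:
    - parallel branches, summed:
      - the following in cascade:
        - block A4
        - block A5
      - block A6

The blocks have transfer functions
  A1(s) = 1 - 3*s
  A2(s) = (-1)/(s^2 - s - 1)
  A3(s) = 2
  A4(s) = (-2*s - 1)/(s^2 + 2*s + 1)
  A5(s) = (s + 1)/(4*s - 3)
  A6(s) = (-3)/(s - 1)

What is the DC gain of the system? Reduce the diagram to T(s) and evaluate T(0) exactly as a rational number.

1. multiply A1, A2 (series); result (3*s - 1)/(s^2 - s - 1)
2. reduce the parallel group (A1*A2), A3; result (2*s^2 + s - 3)/(s^2 - s - 1)
3. reduce the series chain A4, A5; result (-2*s - 1)/(4*s^2 + s - 3)
4. sum the parallel branches (A4*A5), A6; result (-14*s^2 - 2*s + 10)/(4*s^3 - 3*s^2 - 4*s + 3)
5. collapse the loop (((A1*A2)+A3) forward, ((A4*A5)+A6) return); result (8*s^4 + 6*s^3 - 17*s^2 - 6*s + 9)/(4*s^4 - 31*s^3 - 54*s^2 + 16*s + 33)
That last expression is T(s); at s = 0 only the constant terms survive, so T(0) = 9/33 = 3/11.

Final answer: 3/11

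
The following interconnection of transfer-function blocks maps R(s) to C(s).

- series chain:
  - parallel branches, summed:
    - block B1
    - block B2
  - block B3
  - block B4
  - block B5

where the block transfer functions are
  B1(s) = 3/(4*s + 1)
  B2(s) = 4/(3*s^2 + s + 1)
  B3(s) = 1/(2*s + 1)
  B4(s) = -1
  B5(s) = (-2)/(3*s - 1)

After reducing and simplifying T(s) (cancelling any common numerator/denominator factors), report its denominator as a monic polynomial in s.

Reducing step by step:

Step 1. add B1, B2 (parallel) gives (9*s^2 + 19*s + 7)/(12*s^3 + 7*s^2 + 5*s + 1)
Step 2. cascade (B1+B2), B3, B4, B5 gives (18*s^2 + 38*s + 14)/(72*s^5 + 54*s^4 + 25*s^3 + 4*s^2 - 4*s - 1)
That last expression is T(s), already simplified. Scaling its denominator by 1/72 (the reciprocal of the leading coefficient) yields the monic denominator.

Answer: s^5 + 3*s^4/4 + 25*s^3/72 + s^2/18 - s/18 - 1/72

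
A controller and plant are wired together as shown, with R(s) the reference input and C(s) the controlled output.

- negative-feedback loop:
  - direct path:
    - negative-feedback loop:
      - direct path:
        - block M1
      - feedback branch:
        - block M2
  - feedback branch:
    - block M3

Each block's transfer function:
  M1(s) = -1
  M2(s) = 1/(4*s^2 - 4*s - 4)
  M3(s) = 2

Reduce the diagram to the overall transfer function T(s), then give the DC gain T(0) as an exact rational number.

The answer is 4/3.

Reasoning:
(1) close the feedback loop around M1, M2 = (-4*s^2 + 4*s + 4)/(4*s^2 - 4*s - 5)
(2) reduce the feedback loop with forward [M1/(1+M1*M2)] and return M3 = (4*s^2 - 4*s - 4)/(4*s^2 - 4*s - 3)
Evaluating the step-2 result (the overall T(s)) at s = 0 gives T(0) = -4/(-3) = 4/3.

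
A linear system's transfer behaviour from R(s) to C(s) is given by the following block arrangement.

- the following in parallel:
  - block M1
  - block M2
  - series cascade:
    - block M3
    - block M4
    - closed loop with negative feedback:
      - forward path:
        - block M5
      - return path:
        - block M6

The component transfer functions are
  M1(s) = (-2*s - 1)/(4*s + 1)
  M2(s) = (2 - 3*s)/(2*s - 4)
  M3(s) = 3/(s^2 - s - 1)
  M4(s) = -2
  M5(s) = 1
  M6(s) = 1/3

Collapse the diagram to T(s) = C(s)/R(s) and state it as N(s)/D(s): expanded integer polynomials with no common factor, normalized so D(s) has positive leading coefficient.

Step 1 - apply the feedback formula to M5, M6 gives 3/4
Step 2 - multiply M3, M4, [M5/(1+M5*M6)] (series) gives (-9)/(2*s^2 - 2*s - 2)
Step 3 - add M1, M2, (M3*M4*[M5/(1+M5*M6)]) (parallel) - this is the overall T(s), already in the required normalized form

Final answer: (-16*s^4 + 27*s^3 - 25*s^2 + 46*s + 12)/(8*s^4 - 22*s^3 + 2*s^2 + 18*s + 4)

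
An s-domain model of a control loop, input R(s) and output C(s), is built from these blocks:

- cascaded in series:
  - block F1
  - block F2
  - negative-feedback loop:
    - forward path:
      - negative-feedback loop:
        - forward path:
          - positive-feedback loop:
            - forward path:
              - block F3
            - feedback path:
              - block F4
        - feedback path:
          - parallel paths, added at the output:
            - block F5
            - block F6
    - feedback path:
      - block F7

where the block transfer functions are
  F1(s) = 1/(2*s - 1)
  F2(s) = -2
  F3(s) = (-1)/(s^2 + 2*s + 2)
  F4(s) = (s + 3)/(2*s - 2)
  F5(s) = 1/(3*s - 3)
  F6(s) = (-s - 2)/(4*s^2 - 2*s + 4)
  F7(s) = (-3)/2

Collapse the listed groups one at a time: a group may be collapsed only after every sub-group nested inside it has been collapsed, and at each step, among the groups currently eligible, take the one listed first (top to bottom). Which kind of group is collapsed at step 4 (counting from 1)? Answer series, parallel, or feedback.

Reducing step by step:

Step 1 - feedback reduction of F3, F4
Step 2 - reduce the parallel group F5, F6
Step 3 - feedback reduction of [F3/(1-F3*F4)], (F5+F6)
Step 4 - reduce the feedback loop with forward [[F3/(1-F3*F4)]/(1+[F3/(1-F3*F4)]*(F5+F6))] and return F7
Step 5 - reduce the series chain F1, F2, [[[F3/(1-F3*F4)]/(1+[F3/(1-F3*F4)]*(F5+F6))]/(1+[[F3/(1-F3*F4)]/(1+[F3/(1-F3*F4)]*(F5+F6))]*F7)]
The group at step 4 is a feedback group.

Answer: feedback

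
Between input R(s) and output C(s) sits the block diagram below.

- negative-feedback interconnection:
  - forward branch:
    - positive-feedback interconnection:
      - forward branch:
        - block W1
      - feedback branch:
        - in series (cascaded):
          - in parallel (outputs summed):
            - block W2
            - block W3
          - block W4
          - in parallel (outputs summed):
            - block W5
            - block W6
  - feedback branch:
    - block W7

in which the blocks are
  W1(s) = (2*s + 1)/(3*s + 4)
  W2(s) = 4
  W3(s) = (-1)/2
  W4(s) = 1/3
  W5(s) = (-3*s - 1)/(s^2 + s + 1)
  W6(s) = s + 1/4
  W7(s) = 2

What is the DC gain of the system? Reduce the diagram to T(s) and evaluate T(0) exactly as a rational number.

Step 1 - add W2, W3 (parallel) -> 7/2
Step 2 - sum the parallel branches W5, W6 -> (4*s^3 + 5*s^2 - 7*s - 3)/(4*s^2 + 4*s + 4)
Step 3 - reduce the series chain (W2+W3), W4, (W5+W6) -> (28*s^3 + 35*s^2 - 49*s - 21)/(24*s^2 + 24*s + 24)
Step 4 - close the feedback loop around W1, ((W2+W3)*W4*(W5+W6)) -> (-48*s^3 - 72*s^2 - 72*s - 24)/(56*s^4 + 26*s^3 - 231*s^2 - 259*s - 117)
Step 5 - feedback reduction of [W1/(1-W1*((W2+W3)*W4*(W5+W6)))], W7 -> (-48*s^3 - 72*s^2 - 72*s - 24)/(56*s^4 - 70*s^3 - 375*s^2 - 403*s - 165)
Evaluating the step-5 result (the overall T(s)) at s = 0 gives T(0) = -24/(-165) = 8/55.

Therefore the answer is 8/55.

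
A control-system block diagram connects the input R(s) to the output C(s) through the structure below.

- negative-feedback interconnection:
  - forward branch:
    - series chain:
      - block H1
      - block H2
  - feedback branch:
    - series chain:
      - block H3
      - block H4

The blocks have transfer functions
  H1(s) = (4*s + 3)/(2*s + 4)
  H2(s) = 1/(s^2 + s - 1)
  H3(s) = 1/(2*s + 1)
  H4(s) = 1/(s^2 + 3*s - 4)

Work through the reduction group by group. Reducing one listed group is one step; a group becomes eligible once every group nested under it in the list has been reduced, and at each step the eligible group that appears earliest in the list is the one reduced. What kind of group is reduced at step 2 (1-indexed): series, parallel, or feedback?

Step 1 - combine H1, H2 in series
Step 2 - combine H3, H4 in series
Step 3 - close the feedback loop around (H1*H2), (H3*H4)
Step 2 collapses a series group.

Final answer: series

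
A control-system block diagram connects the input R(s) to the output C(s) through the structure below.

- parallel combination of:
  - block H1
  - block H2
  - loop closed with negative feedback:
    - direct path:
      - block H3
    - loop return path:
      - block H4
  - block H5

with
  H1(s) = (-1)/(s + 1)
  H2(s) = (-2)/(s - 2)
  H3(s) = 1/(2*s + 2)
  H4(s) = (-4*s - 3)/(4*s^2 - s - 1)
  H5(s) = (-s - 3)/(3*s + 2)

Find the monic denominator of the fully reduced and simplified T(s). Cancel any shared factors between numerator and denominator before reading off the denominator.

Answer: s^6 + 5*s^5/12 - 47*s^4/12 - 29*s^3/8 + 15*s^2/8 + 3*s + 5/6

Working:
Step 1 - apply the feedback formula to H3, H4 -> (4*s^2 - s - 1)/(8*s^3 + 6*s^2 - 8*s - 5)
Step 2 - reduce the parallel group H1, H2, [H3/(1+H3*H4)], H5 -> (-8*s^6 - 82*s^5 - 73*s^4 + 101*s^3 + 92*s^2 - 31*s - 26)/(24*s^6 + 10*s^5 - 94*s^4 - 87*s^3 + 45*s^2 + 72*s + 20)
T(s) is the step-2 result (common factors already cancelled). Leading coefficient of the denominator: 24. Divide through by 24 for the monic polynomial.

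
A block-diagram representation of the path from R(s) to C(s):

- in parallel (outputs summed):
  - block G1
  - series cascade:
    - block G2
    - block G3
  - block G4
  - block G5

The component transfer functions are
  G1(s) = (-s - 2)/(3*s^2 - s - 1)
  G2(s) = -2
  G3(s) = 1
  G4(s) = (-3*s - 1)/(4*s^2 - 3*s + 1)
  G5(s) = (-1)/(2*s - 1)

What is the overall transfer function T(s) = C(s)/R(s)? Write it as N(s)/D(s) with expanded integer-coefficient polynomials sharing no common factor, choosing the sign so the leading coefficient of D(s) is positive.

1. combine G2, G3 in series: -2
2. add G1, (G2*G3), G4, G5 (parallel), which is the overall transfer function T(s) = C(s)/R(s) in lowest terms

Final answer: (-48*s^5 + 38*s^4 - 18*s^3 + 17*s^2 - 5*s)/(24*s^5 - 38*s^4 + 17*s^3 + 2*s^2 - 4*s + 1)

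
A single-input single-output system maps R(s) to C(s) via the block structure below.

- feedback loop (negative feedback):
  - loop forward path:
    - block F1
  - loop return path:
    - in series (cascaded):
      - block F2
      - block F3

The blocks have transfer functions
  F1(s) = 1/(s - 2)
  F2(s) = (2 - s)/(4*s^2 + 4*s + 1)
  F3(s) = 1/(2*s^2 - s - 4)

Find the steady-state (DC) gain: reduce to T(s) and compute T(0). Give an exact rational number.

The answer is -2/5.

Reasoning:
1. multiply F2, F3 (series) gives (2 - s)/(8*s^4 + 4*s^3 - 18*s^2 - 17*s - 4)
2. apply the feedback formula to F1, (F2*F3) gives (8*s^4 + 4*s^3 - 18*s^2 - 17*s - 4)/(8*s^5 - 12*s^4 - 26*s^3 + 19*s^2 + 29*s + 10)
That last expression is T(s); at s = 0 only the constant terms survive, so T(0) = -4/10 = -2/5.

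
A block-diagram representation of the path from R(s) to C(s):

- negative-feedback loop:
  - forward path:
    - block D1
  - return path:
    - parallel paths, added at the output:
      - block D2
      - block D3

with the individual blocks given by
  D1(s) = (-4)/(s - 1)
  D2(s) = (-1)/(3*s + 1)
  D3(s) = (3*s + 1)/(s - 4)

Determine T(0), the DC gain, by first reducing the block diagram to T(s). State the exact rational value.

Reducing step by step:

Step 1. parallel reduction of D2, D3, giving (9*s^2 + 5*s + 5)/(3*s^2 - 11*s - 4)
Step 2. apply the feedback formula to D1, (D2+D3), giving (-12*s^2 + 44*s + 16)/(3*s^3 - 50*s^2 - 13*s - 16)
DC gain: substitute s = 0 into T(s) from step 2: T(0) = 16/(-16) = -1.

Answer: -1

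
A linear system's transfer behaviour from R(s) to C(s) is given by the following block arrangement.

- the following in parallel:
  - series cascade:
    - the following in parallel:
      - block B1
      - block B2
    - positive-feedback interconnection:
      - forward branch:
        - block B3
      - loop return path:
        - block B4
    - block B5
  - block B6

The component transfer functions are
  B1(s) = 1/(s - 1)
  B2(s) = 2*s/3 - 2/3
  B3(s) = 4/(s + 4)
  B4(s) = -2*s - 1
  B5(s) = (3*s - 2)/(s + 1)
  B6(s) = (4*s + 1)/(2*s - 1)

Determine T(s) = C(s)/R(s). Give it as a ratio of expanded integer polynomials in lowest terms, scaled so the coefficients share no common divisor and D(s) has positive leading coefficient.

First reduce the diagram to T(s).

1. sum the parallel branches B1, B2 = (2*s^2 - 4*s + 5)/(3*s - 3)
2. feedback reduction of B3, B4 = 4/(9*s + 8)
3. series reduction of (B1+B2), [B3/(1-B3*B4)], B5 = (24*s^3 - 64*s^2 + 92*s - 40)/(27*s^3 + 24*s^2 - 27*s - 24)
4. add ((B1+B2)*[B3/(1-B3*B4)]*B5), B6 (parallel); the result is T(s) itself (integer coefficients, no common factor, positive leading denominator coefficient)

Answer: (156*s^4 - 29*s^3 + 164*s^2 - 295*s + 16)/(54*s^4 + 21*s^3 - 78*s^2 - 21*s + 24)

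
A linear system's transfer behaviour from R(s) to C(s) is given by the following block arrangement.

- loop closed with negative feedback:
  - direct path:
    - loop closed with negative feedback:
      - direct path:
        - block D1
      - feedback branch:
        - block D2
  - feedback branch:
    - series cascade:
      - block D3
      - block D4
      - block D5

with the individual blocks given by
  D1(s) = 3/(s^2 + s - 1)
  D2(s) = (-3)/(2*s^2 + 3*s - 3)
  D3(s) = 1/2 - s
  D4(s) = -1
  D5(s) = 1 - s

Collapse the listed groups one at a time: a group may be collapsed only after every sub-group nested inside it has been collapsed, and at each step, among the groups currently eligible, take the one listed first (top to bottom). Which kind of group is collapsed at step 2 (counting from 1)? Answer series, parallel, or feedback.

[1] close the feedback loop around D1, D2
[2] combine D3, D4, D5 in series
[3] feedback reduction of [D1/(1+D1*D2)], (D3*D4*D5)
Step 2: series.

Final answer: series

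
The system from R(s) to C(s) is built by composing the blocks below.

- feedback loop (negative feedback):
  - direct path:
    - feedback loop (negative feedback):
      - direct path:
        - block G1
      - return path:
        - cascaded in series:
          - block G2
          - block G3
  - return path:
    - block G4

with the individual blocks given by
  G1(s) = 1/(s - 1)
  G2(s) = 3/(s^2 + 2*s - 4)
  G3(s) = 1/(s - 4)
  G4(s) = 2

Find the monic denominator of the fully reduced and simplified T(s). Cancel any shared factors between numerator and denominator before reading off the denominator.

1. combine G2, G3 in series gives 3/(s^3 - 2*s^2 - 12*s + 16)
2. apply the feedback formula to G1, (G2*G3) gives (s^3 - 2*s^2 - 12*s + 16)/(s^4 - 3*s^3 - 10*s^2 + 28*s - 13)
3. reduce the feedback loop with forward [G1/(1+G1*(G2*G3))] and return G4 gives (s^3 - 2*s^2 - 12*s + 16)/(s^4 - s^3 - 14*s^2 + 4*s + 19)
No further cancellation is possible in the step-3 result, so that is T(s). Its denominator is already monic.

Therefore the answer is s^4 - s^3 - 14*s^2 + 4*s + 19.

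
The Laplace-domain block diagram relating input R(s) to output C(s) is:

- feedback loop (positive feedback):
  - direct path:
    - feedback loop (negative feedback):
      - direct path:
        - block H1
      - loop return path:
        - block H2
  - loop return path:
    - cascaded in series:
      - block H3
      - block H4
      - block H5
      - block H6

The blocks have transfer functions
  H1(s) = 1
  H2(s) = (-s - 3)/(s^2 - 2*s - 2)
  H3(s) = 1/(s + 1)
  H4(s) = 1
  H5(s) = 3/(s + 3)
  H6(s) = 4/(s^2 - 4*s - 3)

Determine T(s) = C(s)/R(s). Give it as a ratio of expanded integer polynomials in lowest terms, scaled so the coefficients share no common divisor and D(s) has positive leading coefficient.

[1] reduce the feedback loop with forward H1 and return H2: (s^2 - 2*s - 2)/(s^2 - 3*s - 5)
[2] series reduction of H3, H4, H5, H6: 12/(s^4 - 16*s^2 - 24*s - 9)
[3] close the feedback loop around [H1/(1+H1*H2)], (H3*H4*H5*H6), giving the overall T(s)

Hence the answer: (s^6 - 2*s^5 - 18*s^4 + 8*s^3 + 71*s^2 + 66*s + 18)/(s^6 - 3*s^5 - 21*s^4 + 24*s^3 + 131*s^2 + 171*s + 69)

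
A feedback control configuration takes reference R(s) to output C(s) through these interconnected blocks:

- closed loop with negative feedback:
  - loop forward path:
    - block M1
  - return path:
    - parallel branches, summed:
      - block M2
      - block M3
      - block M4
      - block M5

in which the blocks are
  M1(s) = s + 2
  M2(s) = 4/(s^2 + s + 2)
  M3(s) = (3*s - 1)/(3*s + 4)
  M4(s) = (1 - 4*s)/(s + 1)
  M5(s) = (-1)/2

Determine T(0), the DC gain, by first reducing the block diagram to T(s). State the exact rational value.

Step 1 - reduce the parallel group M2, M3, M4, M5; result (-21*s^4 - 50*s^3 - 45*s^2 + 36)/(6*s^4 + 20*s^3 + 34*s^2 + 36*s + 16)
Step 2 - apply the feedback formula to M1, (M2+M3+M4+M5); result (-6*s^5 - 32*s^4 - 74*s^3 - 104*s^2 - 88*s - 32)/(21*s^5 + 86*s^4 + 125*s^3 + 56*s^2 - 72*s - 88)
The step-2 result is T(s). Setting s = 0: T(0) = -32/(-88) = 4/11.

Therefore the answer is 4/11.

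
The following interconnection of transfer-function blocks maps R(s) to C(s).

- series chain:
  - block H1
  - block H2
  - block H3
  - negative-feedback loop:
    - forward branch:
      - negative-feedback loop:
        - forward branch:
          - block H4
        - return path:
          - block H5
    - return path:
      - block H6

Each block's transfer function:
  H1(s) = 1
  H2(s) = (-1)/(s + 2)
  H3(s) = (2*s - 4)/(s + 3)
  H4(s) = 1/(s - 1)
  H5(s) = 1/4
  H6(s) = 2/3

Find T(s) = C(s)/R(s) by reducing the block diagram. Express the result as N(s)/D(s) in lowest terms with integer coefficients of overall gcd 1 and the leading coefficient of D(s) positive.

The answer is (48 - 24*s)/(12*s^3 + 59*s^2 + 67*s - 6).

Reasoning:
Step 1 - apply the feedback formula to H4, H5, giving 4/(4*s - 3)
Step 2 - close the feedback loop around [H4/(1+H4*H5)], H6, giving 12/(12*s - 1)
Step 3 - series reduction of H1, H2, H3, [[H4/(1+H4*H5)]/(1+[H4/(1+H4*H5)]*H6)], which is the overall transfer function T(s) = C(s)/R(s) in lowest terms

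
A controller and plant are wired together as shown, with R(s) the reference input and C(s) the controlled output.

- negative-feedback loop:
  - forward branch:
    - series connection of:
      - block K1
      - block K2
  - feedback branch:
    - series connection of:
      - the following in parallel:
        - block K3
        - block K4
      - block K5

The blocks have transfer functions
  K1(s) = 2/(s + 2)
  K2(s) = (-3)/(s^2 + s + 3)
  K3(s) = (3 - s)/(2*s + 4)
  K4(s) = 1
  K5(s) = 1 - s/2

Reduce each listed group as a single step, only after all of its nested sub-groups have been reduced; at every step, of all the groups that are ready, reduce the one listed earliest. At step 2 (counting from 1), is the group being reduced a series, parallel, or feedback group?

The answer is parallel.

Reasoning:
Step 1. series reduction of K1, K2
Step 2. add K3, K4 (parallel)
Step 3. multiply (K3+K4), K5 (series)
Step 4. apply the feedback formula to (K1*K2), ((K3+K4)*K5)
So the answer for step 2 is parallel.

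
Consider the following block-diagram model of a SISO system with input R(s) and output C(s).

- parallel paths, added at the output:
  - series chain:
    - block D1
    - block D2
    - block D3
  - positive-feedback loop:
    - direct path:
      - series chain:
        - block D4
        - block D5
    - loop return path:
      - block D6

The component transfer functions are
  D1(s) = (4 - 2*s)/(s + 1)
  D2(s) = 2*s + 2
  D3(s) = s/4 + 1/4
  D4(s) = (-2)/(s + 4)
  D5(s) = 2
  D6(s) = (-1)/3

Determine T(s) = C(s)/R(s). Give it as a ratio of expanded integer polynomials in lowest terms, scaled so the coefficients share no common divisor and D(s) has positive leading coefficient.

Step 1. multiply D1, D2, D3 (series) = -s^2 + s + 2
Step 2. combine D4, D5 in series = (-4)/(s + 4)
Step 3. collapse the loop ((D4*D5) forward, D6 return) = (-12)/(3*s + 8)
Step 4. sum the parallel branches (D1*D2*D3), [(D4*D5)/(1-(D4*D5)*D6)], which is the overall transfer function T(s) = C(s)/R(s) in lowest terms

Hence the answer: (-3*s^3 - 5*s^2 + 14*s + 4)/(3*s + 8)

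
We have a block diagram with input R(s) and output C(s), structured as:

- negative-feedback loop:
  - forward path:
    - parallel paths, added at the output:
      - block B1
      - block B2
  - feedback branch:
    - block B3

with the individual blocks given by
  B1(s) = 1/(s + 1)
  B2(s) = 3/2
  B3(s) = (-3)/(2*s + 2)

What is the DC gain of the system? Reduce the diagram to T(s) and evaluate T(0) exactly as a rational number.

Answer: -10/11

Working:
Step 1: add B1, B2 (parallel) gives (3*s + 5)/(2*s + 2)
Step 2: reduce the feedback loop with forward (B1+B2) and return B3 gives (6*s^2 + 16*s + 10)/(4*s^2 - s - 11)
Evaluating the step-2 result (the overall T(s)) at s = 0 gives T(0) = 10/(-11) = -10/11.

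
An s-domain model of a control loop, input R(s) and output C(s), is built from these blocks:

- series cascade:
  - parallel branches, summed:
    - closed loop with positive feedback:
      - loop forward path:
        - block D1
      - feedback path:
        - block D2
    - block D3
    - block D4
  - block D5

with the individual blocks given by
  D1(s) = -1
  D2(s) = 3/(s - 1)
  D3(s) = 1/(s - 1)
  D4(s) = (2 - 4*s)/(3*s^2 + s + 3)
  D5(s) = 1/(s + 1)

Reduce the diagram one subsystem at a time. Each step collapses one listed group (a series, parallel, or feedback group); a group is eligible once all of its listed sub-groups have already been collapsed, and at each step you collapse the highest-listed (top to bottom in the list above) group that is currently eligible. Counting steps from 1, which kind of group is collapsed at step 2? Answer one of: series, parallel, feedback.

1. feedback reduction of D1, D2
2. add [D1/(1-D1*D2)], D3, D4 (parallel)
3. multiply ([D1/(1-D1*D2)]+D3+D4), D5 (series)
At step 2 the group reduced is parallel.

Hence the answer: parallel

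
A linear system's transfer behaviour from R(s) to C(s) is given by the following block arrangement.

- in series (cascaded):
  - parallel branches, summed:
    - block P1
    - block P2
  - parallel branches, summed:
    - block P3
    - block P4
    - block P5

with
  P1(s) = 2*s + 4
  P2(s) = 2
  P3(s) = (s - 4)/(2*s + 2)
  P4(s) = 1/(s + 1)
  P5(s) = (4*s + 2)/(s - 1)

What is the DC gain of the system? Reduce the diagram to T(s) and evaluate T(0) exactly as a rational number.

Step 1 - sum the parallel branches P1, P2, giving 2*s + 6
Step 2 - sum the parallel branches P3, P4, P5, giving (9*s^2 + 9*s + 6)/(2*s^2 - 2)
Step 3 - series reduction of (P1+P2), (P3+P4+P5), giving (9*s^3 + 36*s^2 + 33*s + 18)/(s^2 - 1)
Step 3 gives the overall T(s). Then T(0) = 18/(-1) = -18.

Hence the answer: -18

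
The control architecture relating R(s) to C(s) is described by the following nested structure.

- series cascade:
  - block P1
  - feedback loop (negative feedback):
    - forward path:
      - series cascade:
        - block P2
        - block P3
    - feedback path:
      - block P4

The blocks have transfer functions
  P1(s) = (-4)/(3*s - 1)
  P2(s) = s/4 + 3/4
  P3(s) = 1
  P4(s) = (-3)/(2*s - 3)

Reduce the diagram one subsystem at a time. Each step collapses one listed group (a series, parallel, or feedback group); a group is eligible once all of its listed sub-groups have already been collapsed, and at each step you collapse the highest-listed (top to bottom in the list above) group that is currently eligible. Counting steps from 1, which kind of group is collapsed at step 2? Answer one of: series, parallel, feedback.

Answer: feedback

Working:
[1] series reduction of P2, P3
[2] feedback reduction of (P2*P3), P4
[3] series reduction of P1, [(P2*P3)/(1+(P2*P3)*P4)]
Step 2: feedback.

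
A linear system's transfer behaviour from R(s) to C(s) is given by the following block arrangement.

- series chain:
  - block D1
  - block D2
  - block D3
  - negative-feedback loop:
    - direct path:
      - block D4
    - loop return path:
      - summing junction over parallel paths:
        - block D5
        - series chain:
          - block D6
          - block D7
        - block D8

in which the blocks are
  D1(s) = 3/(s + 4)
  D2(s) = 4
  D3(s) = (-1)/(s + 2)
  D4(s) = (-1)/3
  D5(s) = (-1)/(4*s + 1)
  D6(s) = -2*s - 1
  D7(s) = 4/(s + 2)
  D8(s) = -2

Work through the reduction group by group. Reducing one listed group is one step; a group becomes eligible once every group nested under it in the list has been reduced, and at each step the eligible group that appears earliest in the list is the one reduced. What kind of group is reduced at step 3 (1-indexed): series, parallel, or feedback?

The answer is feedback.

Reasoning:
[1] multiply D6, D7 (series)
[2] sum the parallel branches D5, (D6*D7), D8
[3] reduce the feedback loop with forward D4 and return (D5+(D6*D7)+D8)
[4] cascade D1, D2, D3, [D4/(1+D4*(D5+(D6*D7)+D8))]
At step 3 the group reduced is feedback.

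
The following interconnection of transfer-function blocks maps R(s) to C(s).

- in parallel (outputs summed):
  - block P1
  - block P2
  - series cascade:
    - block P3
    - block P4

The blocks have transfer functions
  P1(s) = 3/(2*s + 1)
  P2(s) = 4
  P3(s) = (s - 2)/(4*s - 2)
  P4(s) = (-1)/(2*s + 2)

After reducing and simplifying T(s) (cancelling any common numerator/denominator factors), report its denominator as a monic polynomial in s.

Step 1: multiply P3, P4 (series), giving (2 - s)/(8*s^2 + 4*s - 4)
Step 2: combine P1, P2, (P3*P4) in parallel, giving (64*s^3 + 86*s^2 - s - 26)/(16*s^3 + 16*s^2 - 4*s - 4)
T(s) is the step-2 result (common factors already cancelled). Leading coefficient of the denominator: 16. Divide through by 16 for the monic polynomial.

Hence the answer: s^3 + s^2 - s/4 - 1/4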